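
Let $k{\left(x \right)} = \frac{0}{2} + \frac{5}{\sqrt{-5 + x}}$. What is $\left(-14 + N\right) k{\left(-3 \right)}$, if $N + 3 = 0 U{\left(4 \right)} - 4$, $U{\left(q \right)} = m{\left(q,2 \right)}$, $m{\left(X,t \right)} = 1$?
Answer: $\frac{105 i \sqrt{2}}{4} \approx 37.123 i$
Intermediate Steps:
$U{\left(q \right)} = 1$
$N = -7$ ($N = -3 + \left(0 \cdot 1 - 4\right) = -3 + \left(0 - 4\right) = -3 - 4 = -7$)
$k{\left(x \right)} = \frac{5}{\sqrt{-5 + x}}$ ($k{\left(x \right)} = 0 \cdot \frac{1}{2} + \frac{5}{\sqrt{-5 + x}} = 0 + \frac{5}{\sqrt{-5 + x}} = \frac{5}{\sqrt{-5 + x}}$)
$\left(-14 + N\right) k{\left(-3 \right)} = \left(-14 - 7\right) \frac{5}{\sqrt{-5 - 3}} = - 21 \frac{5}{2 i \sqrt{2}} = - 21 \cdot 5 \left(- \frac{i \sqrt{2}}{4}\right) = - 21 \left(- \frac{5 i \sqrt{2}}{4}\right) = \frac{105 i \sqrt{2}}{4}$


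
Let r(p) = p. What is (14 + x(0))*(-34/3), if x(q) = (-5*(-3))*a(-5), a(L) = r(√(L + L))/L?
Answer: -476/3 + 34*I*√10 ≈ -158.67 + 107.52*I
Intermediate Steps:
a(L) = √2/√L (a(L) = √(L + L)/L = √(2*L)/L = (√2*√L)/L = √2/√L)
x(q) = -3*I*√10 (x(q) = (-5*(-3))*(√2/√(-5)) = 15*(√2*(-I*√5/5)) = 15*(-I*√10/5) = -3*I*√10)
(14 + x(0))*(-34/3) = (14 - 3*I*√10)*(-34/3) = -476/3 + 34*I*√10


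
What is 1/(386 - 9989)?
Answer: -1/9603 ≈ -0.00010413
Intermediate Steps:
1/(386 - 9989) = 1/(-9603) = -1/9603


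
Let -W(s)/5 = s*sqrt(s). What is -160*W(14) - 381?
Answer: -381 + 11200*sqrt(14) ≈ 41526.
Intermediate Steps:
W(s) = -5*s**(3/2) (W(s) = -5*s*sqrt(s) = -5*s**(3/2))
-160*W(14) - 381 = -(-800)*14**(3/2) - 381 = -(-800)*14*sqrt(14) - 381 = -(-11200)*sqrt(14) - 381 = 11200*sqrt(14) - 381 = -381 + 11200*sqrt(14)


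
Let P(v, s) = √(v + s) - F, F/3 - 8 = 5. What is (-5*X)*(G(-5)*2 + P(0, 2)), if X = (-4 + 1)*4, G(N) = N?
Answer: -2940 + 60*√2 ≈ -2855.1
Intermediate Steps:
F = 39 (F = 24 + 3*5 = 24 + 15 = 39)
P(v, s) = -39 + √(s + v) (P(v, s) = √(v + s) - 1*39 = √(s + v) - 39 = -39 + √(s + v))
X = -12 (X = -3*4 = -12)
(-5*X)*(G(-5)*2 + P(0, 2)) = (-5*(-12))*(-5*2 + (-39 + √(2 + 0))) = 60*(-10 + (-39 + √2)) = 60*(-49 + √2) = -2940 + 60*√2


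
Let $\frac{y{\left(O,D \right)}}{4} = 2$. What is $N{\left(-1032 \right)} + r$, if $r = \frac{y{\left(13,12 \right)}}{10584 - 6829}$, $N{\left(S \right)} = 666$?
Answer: $\frac{2500838}{3755} \approx 666.0$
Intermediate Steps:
$y{\left(O,D \right)} = 8$ ($y{\left(O,D \right)} = 4 \cdot 2 = 8$)
$r = \frac{8}{3755}$ ($r = \frac{8}{10584 - 6829} = \frac{8}{3755} \approx 0.0021305$)
$N{\left(-1032 \right)} + r = 666 + \frac{8}{3755} = \frac{2500838}{3755}$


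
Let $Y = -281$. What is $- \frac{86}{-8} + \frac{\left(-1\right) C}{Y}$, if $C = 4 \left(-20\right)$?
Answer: $\frac{11763}{1124} \approx 10.465$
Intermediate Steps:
$C = -80$
$- \frac{86}{-8} + \frac{\left(-1\right) C}{Y} = - \frac{86}{-8} + \frac{\left(-1\right) \left(-80\right)}{-281} = \left(-86\right) \left(- \frac{1}{8}\right) + 80 \left(- \frac{1}{281}\right) = \frac{43}{4} - \frac{80}{281} = \frac{11763}{1124}$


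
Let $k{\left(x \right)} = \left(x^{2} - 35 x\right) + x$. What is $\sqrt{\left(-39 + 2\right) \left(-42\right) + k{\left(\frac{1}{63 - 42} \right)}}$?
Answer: $\frac{\sqrt{684601}}{21} \approx 39.4$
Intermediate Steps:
$k{\left(x \right)} = x^{2} - 34 x$
$\sqrt{\left(-39 + 2\right) \left(-42\right) + k{\left(\frac{1}{63 - 42} \right)}} = \sqrt{\left(-39 + 2\right) \left(-42\right) + \frac{-34 + \frac{1}{63 - 42}}{63 - 42}} = \sqrt{\left(-37\right) \left(-42\right) + \frac{-34 + \frac{1}{63 - 42}}{63 - 42}} = \sqrt{1554 + \frac{-34 + \frac{1}{63 - 42}}{63 - 42}} = \sqrt{1554 + \frac{-34 + \frac{1}{21}}{21}} = \sqrt{1554 + \frac{1}{21} \left(- \frac{713}{21}\right)} = \sqrt{1554 - \frac{713}{441}} = \sqrt{\frac{684601}{441}} = \frac{\sqrt{684601}}{21}$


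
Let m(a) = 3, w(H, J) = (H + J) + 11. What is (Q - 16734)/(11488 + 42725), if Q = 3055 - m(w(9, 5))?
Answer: -13682/54213 ≈ -0.25237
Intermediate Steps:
w(H, J) = 11 + H + J
Q = 3052 (Q = 3055 - 1*3 = 3055 - 3 = 3052)
(Q - 16734)/(11488 + 42725) = (3052 - 16734)/(11488 + 42725) = -13682/54213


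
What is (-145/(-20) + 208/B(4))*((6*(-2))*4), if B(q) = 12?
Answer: -1180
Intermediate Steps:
(-145/(-20) + 208/B(4))*((6*(-2))*4) = (-145/(-20) + 208/12)*((6*(-2))*4) = (-145*(-1/20) + 208*(1/12))*(-12*4) = (29/4 + 52/3)*(-48) = (295/12)*(-48) = -1180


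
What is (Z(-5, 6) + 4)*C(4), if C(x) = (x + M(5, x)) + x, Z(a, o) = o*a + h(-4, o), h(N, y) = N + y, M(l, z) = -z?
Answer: -96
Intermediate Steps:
Z(a, o) = -4 + o + a*o (Z(a, o) = o*a + (-4 + o) = a*o + (-4 + o) = -4 + o + a*o)
C(x) = x (C(x) = (x - x) + x = 0 + x = x)
(Z(-5, 6) + 4)*C(4) = ((-4 + 6 - 5*6) + 4)*4 = ((-4 + 6 - 30) + 4)*4 = (-28 + 4)*4 = -24*4 = -96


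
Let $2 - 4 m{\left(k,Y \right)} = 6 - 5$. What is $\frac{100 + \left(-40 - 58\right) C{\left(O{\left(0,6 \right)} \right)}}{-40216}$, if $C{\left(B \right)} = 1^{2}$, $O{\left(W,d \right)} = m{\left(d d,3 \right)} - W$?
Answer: $- \frac{1}{20108} \approx -4.9731 \cdot 10^{-5}$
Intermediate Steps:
$m{\left(k,Y \right)} = \frac{1}{4}$ ($m{\left(k,Y \right)} = \frac{1}{2} - \frac{6 - 5}{4} = \frac{1}{2} - \frac{1}{4} = \frac{1}{4}$)
$O{\left(W,d \right)} = \frac{1}{4} - W$
$C{\left(B \right)} = 1$
$\frac{100 + \left(-40 - 58\right) C{\left(O{\left(0,6 \right)} \right)}}{-40216} = \frac{100 + \left(-40 - 58\right) 1}{-40216} = \left(100 + \left(-40 - 58\right) 1\right) \left(- \frac{1}{40216}\right) = \left(100 - 98\right) \left(- \frac{1}{40216}\right) = 2 \left(- \frac{1}{40216}\right) = - \frac{1}{20108}$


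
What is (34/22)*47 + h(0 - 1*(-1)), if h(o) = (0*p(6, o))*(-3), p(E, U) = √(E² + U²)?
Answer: 799/11 ≈ 72.636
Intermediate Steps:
h(o) = 0 (h(o) = (0*√(6² + o²))*(-3) = (0*√(36 + o²))*(-3) = 0*(-3) = 0)
(34/22)*47 + h(0 - 1*(-1)) = (34/22)*47 + 0 = (34*(1/22))*47 + 0 = (17/11)*47 + 0 = 799/11 + 0 = 799/11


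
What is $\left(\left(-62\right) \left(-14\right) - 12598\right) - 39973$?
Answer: $-51703$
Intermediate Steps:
$\left(\left(-62\right) \left(-14\right) - 12598\right) - 39973 = \left(868 - 12598\right) - 39973 = -11730 - 39973 = -51703$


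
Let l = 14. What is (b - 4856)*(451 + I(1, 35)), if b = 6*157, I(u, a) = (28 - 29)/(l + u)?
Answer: -26474296/15 ≈ -1.7650e+6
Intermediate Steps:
I(u, a) = -1/(14 + u) (I(u, a) = (28 - 29)/(14 + u) = -1/(14 + u))
b = 942
(b - 4856)*(451 + I(1, 35)) = (942 - 4856)*(451 - 1/(14 + 1)) = -3914*(451 - 1/15) = -3914*6764/15 = -26474296/15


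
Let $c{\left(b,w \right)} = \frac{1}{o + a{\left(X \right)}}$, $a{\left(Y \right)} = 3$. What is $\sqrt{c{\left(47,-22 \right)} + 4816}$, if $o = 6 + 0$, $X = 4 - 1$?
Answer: $\frac{\sqrt{43345}}{3} \approx 69.398$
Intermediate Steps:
$X = 3$ ($X = 4 - 1 = 3$)
$o = 6$
$c{\left(b,w \right)} = \frac{1}{9}$ ($c{\left(b,w \right)} = \frac{1}{6 + 3} = \frac{1}{9}$)
$\sqrt{c{\left(47,-22 \right)} + 4816} = \sqrt{\frac{1}{9} + 4816} = \sqrt{\frac{43345}{9}} = \frac{\sqrt{43345}}{3}$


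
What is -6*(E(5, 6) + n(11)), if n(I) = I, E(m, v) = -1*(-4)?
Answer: -90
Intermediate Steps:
E(m, v) = 4
-6*(E(5, 6) + n(11)) = -6*(4 + 11) = -6*15 = -90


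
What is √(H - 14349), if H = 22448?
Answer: √8099 ≈ 89.994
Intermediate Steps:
√(H - 14349) = √(22448 - 14349) = √8099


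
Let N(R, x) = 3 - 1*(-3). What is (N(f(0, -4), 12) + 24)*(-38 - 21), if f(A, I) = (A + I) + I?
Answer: -1770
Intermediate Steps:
f(A, I) = A + 2*I
N(R, x) = 6 (N(R, x) = 3 + 3 = 6)
(N(f(0, -4), 12) + 24)*(-38 - 21) = (6 + 24)*(-38 - 21) = 30*(-59) = -1770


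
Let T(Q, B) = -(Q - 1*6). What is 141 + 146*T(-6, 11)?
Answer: 1893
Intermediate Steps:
T(Q, B) = 6 - Q (T(Q, B) = -(Q - 6) = -(-6 + Q) = 6 - Q)
141 + 146*T(-6, 11) = 141 + 146*(6 - 1*(-6)) = 141 + 146*(6 + 6) = 141 + 146*12 = 141 + 1752 = 1893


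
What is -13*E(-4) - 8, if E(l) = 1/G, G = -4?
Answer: -19/4 ≈ -4.7500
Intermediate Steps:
E(l) = -1/4 (E(l) = 1/(-4) = -1/4)
-13*E(-4) - 8 = -13*(-1/4) - 8 = 13/4 - 8 = -19/4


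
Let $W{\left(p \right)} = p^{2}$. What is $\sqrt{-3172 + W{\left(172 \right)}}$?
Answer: $2 \sqrt{6603} \approx 162.52$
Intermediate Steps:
$\sqrt{-3172 + W{\left(172 \right)}} = \sqrt{-3172 + 172^{2}} = \sqrt{-3172 + 29584} = \sqrt{26412} = 2 \sqrt{6603}$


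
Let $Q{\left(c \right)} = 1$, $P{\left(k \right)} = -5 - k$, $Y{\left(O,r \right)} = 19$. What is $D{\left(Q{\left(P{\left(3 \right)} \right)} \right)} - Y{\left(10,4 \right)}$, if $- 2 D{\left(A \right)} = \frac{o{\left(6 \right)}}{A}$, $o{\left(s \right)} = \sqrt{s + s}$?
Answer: $-19 - \sqrt{3} \approx -20.732$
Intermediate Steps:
$o{\left(s \right)} = \sqrt{2} \sqrt{s}$ ($o{\left(s \right)} = \sqrt{2 s} = \sqrt{2} \sqrt{s}$)
$D{\left(A \right)} = - \frac{\sqrt{3}}{A}$ ($D{\left(A \right)} = - \frac{\sqrt{2} \sqrt{6} \frac{1}{A}}{2} = - \frac{2 \sqrt{3} \frac{1}{A}}{2} = - \frac{\sqrt{3}}{A}$)
$D{\left(Q{\left(P{\left(3 \right)} \right)} \right)} - Y{\left(10,4 \right)} = - \frac{\sqrt{3}}{1} - 19 = \left(-1\right) \sqrt{3} \cdot 1 - 19 = - \sqrt{3} - 19 = -19 - \sqrt{3}$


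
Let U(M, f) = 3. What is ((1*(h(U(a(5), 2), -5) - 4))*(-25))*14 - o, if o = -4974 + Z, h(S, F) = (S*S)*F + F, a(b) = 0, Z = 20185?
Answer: 3689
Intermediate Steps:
h(S, F) = F + F*S² (h(S, F) = S²*F + F = F*S² + F = F + F*S²)
o = 15211 (o = -4974 + 20185 = 15211)
((1*(h(U(a(5), 2), -5) - 4))*(-25))*14 - o = ((1*(-5*(1 + 3²) - 4))*(-25))*14 - 1*15211 = ((1*(-5*(1 + 9) - 4))*(-25))*14 - 15211 = ((1*(-5*10 - 4))*(-25))*14 - 15211 = ((1*(-50 - 4))*(-25))*14 - 15211 = ((1*(-54))*(-25))*14 - 15211 = -54*(-25)*14 - 15211 = 1350*14 - 15211 = 18900 - 15211 = 3689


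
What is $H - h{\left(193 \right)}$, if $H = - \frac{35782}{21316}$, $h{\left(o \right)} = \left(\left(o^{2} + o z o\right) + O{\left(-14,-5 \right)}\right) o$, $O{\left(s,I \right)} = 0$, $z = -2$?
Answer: $\frac{76620951615}{10658} \approx 7.1891 \cdot 10^{6}$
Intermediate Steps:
$h{\left(o \right)} = - o^{3}$ ($h{\left(o \right)} = \left(\left(o^{2} + o \left(-2\right) o\right) + 0\right) o = \left(\left(o^{2} + - 2 o o\right) + 0\right) o = \left(\left(o^{2} - 2 o^{2}\right) + 0\right) o = \left(- o^{2} + 0\right) o = - o^{2} o = - o^{3}$)
$H = - \frac{17891}{10658}$ ($H = \left(-35782\right) \frac{1}{21316} = - \frac{17891}{10658} \approx -1.6786$)
$H - h{\left(193 \right)} = - \frac{17891}{10658} - - 193^{3} = - \frac{17891}{10658} - \left(-1\right) 7189057 = - \frac{17891}{10658} - -7189057 = - \frac{17891}{10658} + 7189057 = \frac{76620951615}{10658}$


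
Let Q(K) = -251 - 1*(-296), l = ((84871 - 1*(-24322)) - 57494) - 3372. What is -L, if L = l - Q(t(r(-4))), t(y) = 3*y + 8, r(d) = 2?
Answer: -48282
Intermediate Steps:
l = 48327 (l = ((84871 + 24322) - 57494) - 3372 = (109193 - 57494) - 3372 = 51699 - 3372 = 48327)
t(y) = 8 + 3*y
Q(K) = 45 (Q(K) = -251 + 296 = 45)
L = 48282 (L = 48327 - 1*45 = 48327 - 45 = 48282)
-L = -1*48282 = -48282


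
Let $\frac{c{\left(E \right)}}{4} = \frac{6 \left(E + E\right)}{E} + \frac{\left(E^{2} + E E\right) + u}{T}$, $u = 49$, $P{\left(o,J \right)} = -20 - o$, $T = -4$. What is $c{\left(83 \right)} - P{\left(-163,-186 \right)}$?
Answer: $-13922$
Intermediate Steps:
$c{\left(E \right)} = -1 - 2 E^{2}$ ($c{\left(E \right)} = 4 \left(\frac{6 \left(E + E\right)}{E} + \frac{\left(E^{2} + E E\right) + 49}{-4}\right) = 4 \left(\frac{6 \cdot 2 E}{E} + \left(\left(E^{2} + E^{2}\right) + 49\right) \left(- \frac{1}{4}\right)\right) = 4 \left(\frac{12 E}{E} + \left(2 E^{2} + 49\right) \left(- \frac{1}{4}\right)\right) = 4 \left(12 + \left(49 + 2 E^{2}\right) \left(- \frac{1}{4}\right)\right) = 4 \left(12 - \left(\frac{49}{4} + \frac{E^{2}}{2}\right)\right) = 4 \left(- \frac{1}{4} - \frac{E^{2}}{2}\right) = -1 - 2 E^{2}$)
$c{\left(83 \right)} - P{\left(-163,-186 \right)} = \left(-1 - 2 \cdot 83^{2}\right) - \left(-20 - -163\right) = \left(-1 - 13778\right) - \left(-20 + 163\right) = \left(-1 - 13778\right) - 143 = -13779 - 143 = -13922$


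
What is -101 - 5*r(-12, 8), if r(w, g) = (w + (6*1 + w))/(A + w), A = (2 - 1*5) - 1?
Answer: -853/8 ≈ -106.63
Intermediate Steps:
A = -4 (A = (2 - 5) - 1 = -3 - 1 = -4)
r(w, g) = (6 + 2*w)/(-4 + w) (r(w, g) = (w + (6*1 + w))/(-4 + w) = (w + (6 + w))/(-4 + w) = (6 + 2*w)/(-4 + w))
-101 - 5*r(-12, 8) = -101 - 10*(3 - 12)/(-4 - 12) = -101 - 10*(-9)/(-16) = -101 - 10*(-1)*(-9)/16 = -101 - 5*9/8 = -101 - 45/8 = -853/8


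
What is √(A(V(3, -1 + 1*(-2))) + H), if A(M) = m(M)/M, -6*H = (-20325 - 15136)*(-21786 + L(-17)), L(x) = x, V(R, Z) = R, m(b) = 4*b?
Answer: I*√4638936954/6 ≈ 11352.0*I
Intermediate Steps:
H = -773156183/6 (H = -(-20325 - 15136)*(-21786 - 17)/6 = -(-35461)*(-21803)/6 = -⅙*773156183 = -773156183/6 ≈ -1.2886e+8)
A(M) = 4 (A(M) = (4*M)/M = 4)
√(A(V(3, -1 + 1*(-2))) + H) = √(4 - 773156183/6) = √(-773156159/6) = I*√4638936954/6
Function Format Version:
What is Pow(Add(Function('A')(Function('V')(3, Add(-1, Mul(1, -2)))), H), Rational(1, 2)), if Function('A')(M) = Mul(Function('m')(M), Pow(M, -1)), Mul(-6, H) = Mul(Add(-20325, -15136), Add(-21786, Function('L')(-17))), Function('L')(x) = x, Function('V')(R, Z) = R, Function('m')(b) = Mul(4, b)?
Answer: Mul(Rational(1, 6), I, Pow(4638936954, Rational(1, 2))) ≈ Mul(11352., I)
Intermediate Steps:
H = Rational(-773156183, 6) (H = Mul(Rational(-1, 6), Mul(Add(-20325, -15136), Add(-21786, -17))) = Mul(Rational(-1, 6), Mul(-35461, -21803)) = Mul(Rational(-1, 6), 773156183) = Rational(-773156183, 6) ≈ -1.2886e+8)
Function('A')(M) = 4 (Function('A')(M) = Mul(Mul(4, M), Pow(M, -1)) = 4)
Pow(Add(Function('A')(Function('V')(3, Add(-1, Mul(1, -2)))), H), Rational(1, 2)) = Pow(Add(4, Rational(-773156183, 6)), Rational(1, 2)) = Pow(Rational(-773156159, 6), Rational(1, 2)) = Mul(Rational(1, 6), I, Pow(4638936954, Rational(1, 2)))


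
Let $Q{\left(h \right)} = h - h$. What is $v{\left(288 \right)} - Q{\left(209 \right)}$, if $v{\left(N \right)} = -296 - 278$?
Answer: $-574$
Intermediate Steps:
$Q{\left(h \right)} = 0$
$v{\left(N \right)} = -574$
$v{\left(288 \right)} - Q{\left(209 \right)} = -574 - 0 = -574 + 0 = -574$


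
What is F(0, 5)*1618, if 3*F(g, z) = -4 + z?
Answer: 1618/3 ≈ 539.33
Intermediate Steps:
F(g, z) = -4/3 + z/3 (F(g, z) = (-4 + z)/3 = -4/3 + z/3)
F(0, 5)*1618 = (-4/3 + (⅓)*5)*1618 = (-4/3 + 5/3)*1618 = (⅓)*1618 = 1618/3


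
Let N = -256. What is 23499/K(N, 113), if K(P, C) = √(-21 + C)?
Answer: 23499*√23/46 ≈ 2449.9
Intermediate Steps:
23499/K(N, 113) = 23499/(√(-21 + 113)) = 23499/(√92) = 23499/((2*√23)) = 23499*(√23/46) = 23499*√23/46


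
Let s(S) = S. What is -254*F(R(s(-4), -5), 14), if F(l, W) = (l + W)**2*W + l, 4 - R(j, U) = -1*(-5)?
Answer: -600710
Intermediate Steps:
R(j, U) = -1 (R(j, U) = 4 - (-1)*(-5) = 4 - 1*5 = 4 - 5 = -1)
F(l, W) = l + W*(W + l)**2 (F(l, W) = (W + l)**2*W + l = W*(W + l)**2 + l = l + W*(W + l)**2)
-254*F(R(s(-4), -5), 14) = -254*(-1 + 14*(14 - 1)**2) = -254*(-1 + 14*13**2) = -254*(-1 + 14*169) = -254*(-1 + 2366) = -254*2365 = -600710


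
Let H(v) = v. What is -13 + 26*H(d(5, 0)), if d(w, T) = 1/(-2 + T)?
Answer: -26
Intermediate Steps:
-13 + 26*H(d(5, 0)) = -13 + 26/(-2 + 0) = -13 + 26/(-2) = -13 + 26*(-½) = -13 - 13 = -26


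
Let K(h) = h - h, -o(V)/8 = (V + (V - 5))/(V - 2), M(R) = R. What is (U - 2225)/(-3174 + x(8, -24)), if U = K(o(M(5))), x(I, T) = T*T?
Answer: 2225/2598 ≈ 0.85643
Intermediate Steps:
o(V) = -8*(-5 + 2*V)/(-2 + V) (o(V) = -8*(V + (V - 5))/(V - 2) = -8*(V + (-5 + V))/(-2 + V) = -8*(-5 + 2*V)/(-2 + V))
x(I, T) = T²
K(h) = 0
U = 0
(U - 2225)/(-3174 + x(8, -24)) = (0 - 2225)/(-3174 + (-24)²) = -2225/(-3174 + 576) = -2225/(-2598) = -2225*(-1/2598) = 2225/2598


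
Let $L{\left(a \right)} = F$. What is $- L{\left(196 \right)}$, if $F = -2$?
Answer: $2$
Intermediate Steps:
$L{\left(a \right)} = -2$
$- L{\left(196 \right)} = \left(-1\right) \left(-2\right) = 2$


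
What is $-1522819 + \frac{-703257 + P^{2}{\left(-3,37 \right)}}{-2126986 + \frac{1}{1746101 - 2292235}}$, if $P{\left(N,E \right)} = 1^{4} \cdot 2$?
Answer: $- \frac{1768935666569646473}{1161619372125} \approx -1.5228 \cdot 10^{6}$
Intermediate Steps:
$P{\left(N,E \right)} = 2$ ($P{\left(N,E \right)} = 1 \cdot 2 = 2$)
$-1522819 + \frac{-703257 + P^{2}{\left(-3,37 \right)}}{-2126986 + \frac{1}{1746101 - 2292235}} = -1522819 + \frac{-703257 + 2^{2}}{-2126986 + \frac{1}{1746101 - 2292235}} = -1522819 + \frac{-703257 + 4}{-2126986 + \frac{1}{-546134}} = -1522819 - \frac{703253}{-2126986 - \frac{1}{546134}} = -1522819 - \frac{703253}{- \frac{1161619372125}{546134}} = -1522819 - - \frac{384070373902}{1161619372125} = -1522819 + \frac{384070373902}{1161619372125} = - \frac{1768935666569646473}{1161619372125}$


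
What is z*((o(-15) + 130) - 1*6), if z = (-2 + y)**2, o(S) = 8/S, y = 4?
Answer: 7408/15 ≈ 493.87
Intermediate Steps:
z = 4 (z = (-2 + 4)**2 = 2**2 = 4)
z*((o(-15) + 130) - 1*6) = 4*((8/(-15) + 130) - 1*6) = 4*((8*(-1/15) + 130) - 6) = 4*((-8/15 + 130) - 6) = 4*(1942/15 - 6) = 4*(1852/15) = 7408/15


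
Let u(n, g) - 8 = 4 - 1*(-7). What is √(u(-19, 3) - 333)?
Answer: I*√314 ≈ 17.72*I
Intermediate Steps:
u(n, g) = 19 (u(n, g) = 8 + (4 - 1*(-7)) = 8 + (4 + 7) = 8 + 11 = 19)
√(u(-19, 3) - 333) = √(19 - 333) = √(-314) = I*√314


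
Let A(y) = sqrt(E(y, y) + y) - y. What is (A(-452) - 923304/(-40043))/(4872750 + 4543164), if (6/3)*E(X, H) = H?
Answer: 9511370/188520722151 + I*sqrt(678)/9415914 ≈ 5.0453e-5 + 2.7654e-6*I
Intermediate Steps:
E(X, H) = H/2
A(y) = -y + sqrt(6)*sqrt(y)/2 (A(y) = sqrt(y/2 + y) - y = sqrt(3*y/2) - y = sqrt(6)*sqrt(y)/2 - y = -y + sqrt(6)*sqrt(y)/2)
(A(-452) - 923304/(-40043))/(4872750 + 4543164) = ((-1*(-452) + sqrt(6)*sqrt(-452)/2) - 923304/(-40043))/(4872750 + 4543164) = ((452 + sqrt(6)*(2*I*sqrt(113))/2) - 923304*(-1/40043))/9415914 = ((452 + I*sqrt(678)) + 923304/40043)*(1/9415914) = (19022740/40043 + I*sqrt(678))*(1/9415914) = 9511370/188520722151 + I*sqrt(678)/9415914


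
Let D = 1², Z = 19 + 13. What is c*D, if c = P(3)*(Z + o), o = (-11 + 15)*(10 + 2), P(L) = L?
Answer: 240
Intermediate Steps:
Z = 32
o = 48 (o = 4*12 = 48)
c = 240 (c = 3*(32 + 48) = 3*80 = 240)
D = 1
c*D = 240*1 = 240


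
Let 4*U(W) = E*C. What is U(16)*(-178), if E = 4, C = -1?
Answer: 178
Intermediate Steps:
U(W) = -1 (U(W) = (4*(-1))/4 = (¼)*(-4) = -1)
U(16)*(-178) = -1*(-178) = 178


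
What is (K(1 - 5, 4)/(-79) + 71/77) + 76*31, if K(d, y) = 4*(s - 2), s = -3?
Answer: 14338697/6083 ≈ 2357.2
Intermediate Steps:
K(d, y) = -20 (K(d, y) = 4*(-3 - 2) = 4*(-5) = -20)
(K(1 - 5, 4)/(-79) + 71/77) + 76*31 = (-20/(-79) + 71/77) + 76*31 = (-20*(-1/79) + 71*(1/77)) + 2356 = (20/79 + 71/77) + 2356 = 7149/6083 + 2356 = 14338697/6083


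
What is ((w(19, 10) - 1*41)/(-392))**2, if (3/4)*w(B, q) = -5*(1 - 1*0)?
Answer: 20449/1382976 ≈ 0.014786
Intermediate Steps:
w(B, q) = -20/3 (w(B, q) = 4*(-5*(1 - 1*0))/3 = 4*(-5*(1 + 0))/3 = 4*(-5*1)/3 = (4/3)*(-5) = -20/3)
((w(19, 10) - 1*41)/(-392))**2 = ((-20/3 - 1*41)/(-392))**2 = ((-20/3 - 41)*(-1/392))**2 = (-143/3*(-1/392))**2 = (143/1176)**2 = 20449/1382976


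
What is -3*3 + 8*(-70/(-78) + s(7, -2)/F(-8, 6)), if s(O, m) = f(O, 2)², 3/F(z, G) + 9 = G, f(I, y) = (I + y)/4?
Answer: -3301/78 ≈ -42.320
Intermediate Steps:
f(I, y) = I/4 + y/4 (f(I, y) = (I + y)*(¼) = I/4 + y/4)
F(z, G) = 3/(-9 + G)
s(O, m) = (½ + O/4)² (s(O, m) = (O/4 + (¼)*2)² = (O/4 + ½)² = (½ + O/4)²)
-3*3 + 8*(-70/(-78) + s(7, -2)/F(-8, 6)) = -3*3 + 8*(-70/(-78) + ((2 + 7)²/16)/((3/(-9 + 6)))) = -9 + 8*(-70*(-1/78) + ((1/16)*9²)/((3/(-3)))) = -9 + 8*(35/39 + ((1/16)*81)/((3*(-⅓)))) = -9 + 8*(35/39 + (81/16)/(-1)) = -9 + 8*(35/39 + (81/16)*(-1)) = -9 + 8*(35/39 - 81/16) = -9 + 8*(-2599/624) = -9 - 2599/78 = -3301/78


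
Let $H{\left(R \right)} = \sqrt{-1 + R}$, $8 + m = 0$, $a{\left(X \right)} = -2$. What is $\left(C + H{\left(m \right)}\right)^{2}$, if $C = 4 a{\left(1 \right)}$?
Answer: $55 - 48 i \approx 55.0 - 48.0 i$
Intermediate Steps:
$m = -8$ ($m = -8 + 0 = -8$)
$C = -8$ ($C = 4 \left(-2\right) = -8$)
$\left(C + H{\left(m \right)}\right)^{2} = \left(-8 + \sqrt{-1 - 8}\right)^{2} = \left(-8 + \sqrt{-9}\right)^{2} = \left(-8 + 3 i\right)^{2}$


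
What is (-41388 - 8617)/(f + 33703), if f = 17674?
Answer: -50005/51377 ≈ -0.97330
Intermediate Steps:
(-41388 - 8617)/(f + 33703) = (-41388 - 8617)/(17674 + 33703) = -50005/51377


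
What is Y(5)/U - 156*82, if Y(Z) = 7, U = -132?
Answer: -1688551/132 ≈ -12792.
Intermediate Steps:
Y(5)/U - 156*82 = 7/(-132) - 156*82 = 7*(-1/132) - 12792 = -7/132 - 12792 = -1688551/132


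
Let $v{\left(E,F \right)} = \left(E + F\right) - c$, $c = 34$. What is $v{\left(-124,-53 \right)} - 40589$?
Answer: $-40800$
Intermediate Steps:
$v{\left(E,F \right)} = -34 + E + F$ ($v{\left(E,F \right)} = \left(E + F\right) - 34 = -34 + E + F$)
$v{\left(-124,-53 \right)} - 40589 = \left(-34 - 124 - 53\right) - 40589 = -211 - 40589 = -40800$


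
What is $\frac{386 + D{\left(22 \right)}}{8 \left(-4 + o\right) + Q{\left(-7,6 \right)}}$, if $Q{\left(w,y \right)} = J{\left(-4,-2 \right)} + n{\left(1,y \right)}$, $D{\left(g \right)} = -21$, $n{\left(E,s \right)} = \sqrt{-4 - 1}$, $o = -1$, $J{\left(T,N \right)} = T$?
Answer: $- \frac{16060}{1941} - \frac{365 i \sqrt{5}}{1941} \approx -8.2741 - 0.42049 i$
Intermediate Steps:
$n{\left(E,s \right)} = i \sqrt{5}$ ($n{\left(E,s \right)} = \sqrt{-5} = i \sqrt{5}$)
$Q{\left(w,y \right)} = -4 + i \sqrt{5}$
$\frac{386 + D{\left(22 \right)}}{8 \left(-4 + o\right) + Q{\left(-7,6 \right)}} = \frac{386 - 21}{8 \left(-4 - 1\right) - \left(4 - i \sqrt{5}\right)} = \frac{365}{8 \left(-5\right) - \left(4 - i \sqrt{5}\right)} = \frac{365}{-40 - \left(4 - i \sqrt{5}\right)} = \frac{365}{-44 + i \sqrt{5}}$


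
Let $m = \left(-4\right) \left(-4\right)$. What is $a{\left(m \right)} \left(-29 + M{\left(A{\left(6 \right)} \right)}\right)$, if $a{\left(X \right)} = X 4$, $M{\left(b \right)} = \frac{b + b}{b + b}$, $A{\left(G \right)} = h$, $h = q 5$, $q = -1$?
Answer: $-1792$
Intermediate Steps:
$h = -5$ ($h = \left(-1\right) 5 = -5$)
$A{\left(G \right)} = -5$
$M{\left(b \right)} = 1$ ($M{\left(b \right)} = \frac{2 b}{2 b} = 2 b \frac{1}{2 b} = 1$)
$m = 16$
$a{\left(X \right)} = 4 X$
$a{\left(m \right)} \left(-29 + M{\left(A{\left(6 \right)} \right)}\right) = 4 \cdot 16 \left(-29 + 1\right) = 64 \left(-28\right) = -1792$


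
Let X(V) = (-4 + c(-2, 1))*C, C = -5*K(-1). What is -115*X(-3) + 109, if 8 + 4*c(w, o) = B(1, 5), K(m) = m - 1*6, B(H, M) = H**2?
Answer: 93011/4 ≈ 23253.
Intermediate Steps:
K(m) = -6 + m (K(m) = m - 6 = -6 + m)
c(w, o) = -7/4 (c(w, o) = -2 + (1/4)*1**2 = -2 + (1/4)*1 = -2 + 1/4 = -7/4)
C = 35 (C = -5*(-6 - 1) = -5*(-7) = 35)
X(V) = -805/4 (X(V) = (-4 - 7/4)*35 = -23/4*35 = -805/4)
-115*X(-3) + 109 = -115*(-805/4) + 109 = 92575/4 + 109 = 93011/4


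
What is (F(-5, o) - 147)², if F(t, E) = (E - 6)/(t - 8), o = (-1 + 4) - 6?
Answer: 3617604/169 ≈ 21406.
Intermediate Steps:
o = -3 (o = 3 - 6 = -3)
F(t, E) = (-6 + E)/(-8 + t)
(F(-5, o) - 147)² = ((-6 - 3)/(-8 - 5) - 147)² = (-9/(-13) - 147)² = (-1/13*(-9) - 147)² = (9/13 - 147)² = (-1902/13)² = 3617604/169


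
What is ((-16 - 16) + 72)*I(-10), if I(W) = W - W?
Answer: 0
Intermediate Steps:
I(W) = 0
((-16 - 16) + 72)*I(-10) = ((-16 - 16) + 72)*0 = (-32 + 72)*0 = 40*0 = 0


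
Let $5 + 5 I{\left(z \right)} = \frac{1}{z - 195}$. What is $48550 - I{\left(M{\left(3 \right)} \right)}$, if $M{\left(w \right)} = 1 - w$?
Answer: $\frac{47822736}{985} \approx 48551.0$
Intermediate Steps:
$I{\left(z \right)} = -1 + \frac{1}{5 \left(-195 + z\right)}$ ($I{\left(z \right)} = -1 + \frac{1}{5 \left(z - 195\right)} = -1 + \frac{1}{5 \left(-195 + z\right)}$)
$48550 - I{\left(M{\left(3 \right)} \right)} = 48550 - \frac{\frac{976}{5} - \left(1 - 3\right)}{-195 + \left(1 - 3\right)} = 48550 - \frac{\frac{976}{5} - -2}{-195 - 2} = 48550 - \frac{\frac{976}{5} + 2}{-197} = 48550 - \left(- \frac{1}{197}\right) \frac{986}{5} = 48550 - - \frac{986}{985} = 48550 + \frac{986}{985} = \frac{47822736}{985}$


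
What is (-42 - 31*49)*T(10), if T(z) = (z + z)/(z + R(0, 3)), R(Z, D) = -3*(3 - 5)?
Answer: -7805/4 ≈ -1951.3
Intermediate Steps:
R(Z, D) = 6 (R(Z, D) = -3*(-2) = 6)
T(z) = 2*z/(6 + z) (T(z) = (z + z)/(z + 6) = (2*z)/(6 + z) = 2*z/(6 + z))
(-42 - 31*49)*T(10) = (-42 - 31*49)*(2*10/(6 + 10)) = (-42 - 1519)*(2*10/16) = -3122*10/16 = -1561*5/4 = -7805/4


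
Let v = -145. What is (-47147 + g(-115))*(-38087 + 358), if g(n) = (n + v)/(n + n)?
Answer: 40911629795/23 ≈ 1.7788e+9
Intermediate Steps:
g(n) = (-145 + n)/(2*n) (g(n) = (n - 145)/(n + n) = (-145 + n)/((2*n)) = (-145 + n)*(1/(2*n)) = (-145 + n)/(2*n))
(-47147 + g(-115))*(-38087 + 358) = (-47147 + (½)*(-145 - 115)/(-115))*(-38087 + 358) = (-47147 + (½)*(-1/115)*(-260))*(-37729) = (-47147 + 26/23)*(-37729) = -1084355/23*(-37729) = 40911629795/23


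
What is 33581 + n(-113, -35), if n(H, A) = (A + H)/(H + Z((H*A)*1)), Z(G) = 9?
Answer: 873143/26 ≈ 33582.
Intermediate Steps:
n(H, A) = (A + H)/(9 + H) (n(H, A) = (A + H)/(H + 9) = (A + H)/(9 + H))
33581 + n(-113, -35) = 33581 + (-35 - 113)/(9 - 113) = 33581 - 148/(-104) = 33581 - 1/104*(-148) = 33581 + 37/26 = 873143/26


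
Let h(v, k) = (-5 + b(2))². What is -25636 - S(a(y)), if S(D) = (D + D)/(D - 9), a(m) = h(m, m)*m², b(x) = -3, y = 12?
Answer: -26227676/1023 ≈ -25638.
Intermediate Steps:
h(v, k) = 64 (h(v, k) = (-5 - 3)² = (-8)² = 64)
a(m) = 64*m²
S(D) = 2*D/(-9 + D) (S(D) = (2*D)/(-9 + D) = 2*D/(-9 + D))
-25636 - S(a(y)) = -25636 - 2*64*12²/(-9 + 64*12²) = -25636 - 2*64*144/(-9 + 64*144) = -25636 - 2*9216/(-9 + 9216) = -25636 - 2*9216/9207 = -25636 - 1*2048/1023 = -25636 - 2048/1023 = -26227676/1023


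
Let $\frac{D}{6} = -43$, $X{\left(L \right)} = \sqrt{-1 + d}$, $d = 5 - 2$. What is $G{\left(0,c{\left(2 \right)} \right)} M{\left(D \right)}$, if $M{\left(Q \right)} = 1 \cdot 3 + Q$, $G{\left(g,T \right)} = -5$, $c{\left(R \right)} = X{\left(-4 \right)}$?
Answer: $1275$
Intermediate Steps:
$d = 3$ ($d = 5 - 2 = 3$)
$X{\left(L \right)} = \sqrt{2}$ ($X{\left(L \right)} = \sqrt{-1 + 3} = \sqrt{2}$)
$c{\left(R \right)} = \sqrt{2}$
$D = -258$ ($D = 6 \left(-43\right) = -258$)
$M{\left(Q \right)} = 3 + Q$
$G{\left(0,c{\left(2 \right)} \right)} M{\left(D \right)} = - 5 \left(3 - 258\right) = \left(-5\right) \left(-255\right) = 1275$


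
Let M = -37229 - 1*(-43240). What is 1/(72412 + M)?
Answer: 1/78423 ≈ 1.2751e-5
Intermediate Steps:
M = 6011 (M = -37229 + 43240 = 6011)
1/(72412 + M) = 1/(72412 + 6011) = 1/78423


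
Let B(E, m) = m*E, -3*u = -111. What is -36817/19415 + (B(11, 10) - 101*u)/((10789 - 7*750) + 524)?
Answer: -8898172/3567065 ≈ -2.4945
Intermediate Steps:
u = 37 (u = -⅓*(-111) = 37)
B(E, m) = E*m
-36817/19415 + (B(11, 10) - 101*u)/((10789 - 7*750) + 524) = -36817/19415 + (11*10 - 101*37)/((10789 - 7*750) + 524) = -36817*1/19415 + (110 - 3737)/((10789 - 5250) + 524) = -3347/1765 - 3627/(5539 + 524) = -3347/1765 - 3627/6063 = -3347/1765 - 3627*1/6063 = -3347/1765 - 1209/2021 = -8898172/3567065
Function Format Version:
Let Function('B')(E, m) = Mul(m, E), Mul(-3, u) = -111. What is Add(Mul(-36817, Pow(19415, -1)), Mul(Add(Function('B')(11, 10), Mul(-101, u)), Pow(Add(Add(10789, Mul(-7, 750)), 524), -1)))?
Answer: Rational(-8898172, 3567065) ≈ -2.4945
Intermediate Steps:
u = 37 (u = Mul(Rational(-1, 3), -111) = 37)
Function('B')(E, m) = Mul(E, m)
Add(Mul(-36817, Pow(19415, -1)), Mul(Add(Function('B')(11, 10), Mul(-101, u)), Pow(Add(Add(10789, Mul(-7, 750)), 524), -1))) = Add(Mul(-36817, Pow(19415, -1)), Mul(Add(Mul(11, 10), Mul(-101, 37)), Pow(Add(Add(10789, Mul(-7, 750)), 524), -1))) = Add(Mul(-36817, Rational(1, 19415)), Mul(Add(110, -3737), Pow(Add(Add(10789, -5250), 524), -1))) = Add(Rational(-3347, 1765), Mul(-3627, Pow(Add(5539, 524), -1))) = Add(Rational(-3347, 1765), Mul(-3627, Pow(6063, -1))) = Add(Rational(-3347, 1765), Mul(-3627, Rational(1, 6063))) = Add(Rational(-3347, 1765), Rational(-1209, 2021)) = Rational(-8898172, 3567065)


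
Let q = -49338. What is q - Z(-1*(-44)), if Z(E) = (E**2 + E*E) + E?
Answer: -53254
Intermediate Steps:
Z(E) = E + 2*E**2 (Z(E) = (E**2 + E**2) + E = 2*E**2 + E = E + 2*E**2)
q - Z(-1*(-44)) = -49338 - (-1*(-44))*(1 + 2*(-1*(-44))) = -49338 - 44*(1 + 2*44) = -49338 - 44*(1 + 88) = -49338 - 44*89 = -49338 - 1*3916 = -49338 - 3916 = -53254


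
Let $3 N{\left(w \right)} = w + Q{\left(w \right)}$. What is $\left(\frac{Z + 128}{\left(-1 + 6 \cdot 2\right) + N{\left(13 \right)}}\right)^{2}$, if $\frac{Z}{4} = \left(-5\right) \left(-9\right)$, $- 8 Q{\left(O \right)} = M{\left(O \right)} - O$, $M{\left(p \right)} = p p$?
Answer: $\frac{3415104}{2809} \approx 1215.8$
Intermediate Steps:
$M{\left(p \right)} = p^{2}$
$Q{\left(O \right)} = - \frac{O^{2}}{8} + \frac{O}{8}$ ($Q{\left(O \right)} = - \frac{O^{2} - O}{8} = - \frac{O^{2}}{8} + \frac{O}{8}$)
$N{\left(w \right)} = \frac{w}{3} + \frac{w \left(1 - w\right)}{24}$ ($N{\left(w \right)} = \frac{w + \frac{w \left(1 - w\right)}{8}}{3} = \frac{w}{3} + \frac{w \left(1 - w\right)}{24}$)
$Z = 180$ ($Z = 4 \left(\left(-5\right) \left(-9\right)\right) = 4 \cdot 45 = 180$)
$\left(\frac{Z + 128}{\left(-1 + 6 \cdot 2\right) + N{\left(13 \right)}}\right)^{2} = \left(\frac{180 + 128}{\left(-1 + 6 \cdot 2\right) + \frac{1}{24} \cdot 13 \left(9 - 13\right)}\right)^{2} = \left(\frac{308}{\left(-1 + 12\right) + \frac{1}{24} \cdot 13 \left(9 - 13\right)}\right)^{2} = \left(\frac{308}{11 + \frac{1}{24} \cdot 13 \left(-4\right)}\right)^{2} = \left(\frac{308}{11 - \frac{13}{6}}\right)^{2} = \left(\frac{308}{\frac{53}{6}}\right)^{2} = \left(308 \cdot \frac{6}{53}\right)^{2} = \left(\frac{1848}{53}\right)^{2} = \frac{3415104}{2809}$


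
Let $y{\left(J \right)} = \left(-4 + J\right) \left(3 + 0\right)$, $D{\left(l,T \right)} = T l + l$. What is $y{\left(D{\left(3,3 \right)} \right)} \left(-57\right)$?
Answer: $-1368$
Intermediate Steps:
$D{\left(l,T \right)} = l + T l$
$y{\left(J \right)} = -12 + 3 J$ ($y{\left(J \right)} = \left(-4 + J\right) 3 = -12 + 3 J$)
$y{\left(D{\left(3,3 \right)} \right)} \left(-57\right) = \left(-12 + 3 \cdot 3 \left(1 + 3\right)\right) \left(-57\right) = \left(-12 + 3 \cdot 3 \cdot 4\right) \left(-57\right) = \left(-12 + 3 \cdot 12\right) \left(-57\right) = \left(-12 + 36\right) \left(-57\right) = 24 \left(-57\right) = -1368$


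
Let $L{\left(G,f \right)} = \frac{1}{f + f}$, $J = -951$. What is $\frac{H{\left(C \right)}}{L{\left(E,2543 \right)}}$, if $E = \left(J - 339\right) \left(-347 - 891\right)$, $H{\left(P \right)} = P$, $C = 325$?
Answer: $1652950$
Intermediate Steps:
$E = 1597020$ ($E = \left(-951 - 339\right) \left(-347 - 891\right) = \left(-1290\right) \left(-1238\right) = 1597020$)
$L{\left(G,f \right)} = \frac{1}{2 f}$
$\frac{H{\left(C \right)}}{L{\left(E,2543 \right)}} = \frac{325}{\frac{1}{2} \cdot \frac{1}{2543}} = 325 \frac{1}{\frac{1}{5086}} = 325 \cdot 5086 = 1652950$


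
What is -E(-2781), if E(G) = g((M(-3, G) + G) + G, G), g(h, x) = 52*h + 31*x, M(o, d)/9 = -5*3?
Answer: 382455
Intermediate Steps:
M(o, d) = -135 (M(o, d) = 9*(-5*3) = 9*(-15) = -135)
g(h, x) = 31*x + 52*h
E(G) = -7020 + 135*G (E(G) = 31*G + 52*((-135 + G) + G) = 31*G + 52*(-135 + 2*G) = 31*G + (-7020 + 104*G) = -7020 + 135*G)
-E(-2781) = -(-7020 + 135*(-2781)) = -(-7020 - 375435) = -1*(-382455) = 382455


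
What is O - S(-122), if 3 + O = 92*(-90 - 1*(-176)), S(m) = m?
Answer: 8031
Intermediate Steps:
O = 7909 (O = -3 + 92*(-90 - 1*(-176)) = -3 + 92*(-90 + 176) = -3 + 92*86 = -3 + 7912 = 7909)
O - S(-122) = 7909 - 1*(-122) = 7909 + 122 = 8031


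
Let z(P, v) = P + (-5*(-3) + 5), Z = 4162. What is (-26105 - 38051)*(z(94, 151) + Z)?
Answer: -274331056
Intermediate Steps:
z(P, v) = 20 + P (z(P, v) = P + (15 + 5) = P + 20 = 20 + P)
(-26105 - 38051)*(z(94, 151) + Z) = (-26105 - 38051)*((20 + 94) + 4162) = -64156*(114 + 4162) = -64156*4276 = -274331056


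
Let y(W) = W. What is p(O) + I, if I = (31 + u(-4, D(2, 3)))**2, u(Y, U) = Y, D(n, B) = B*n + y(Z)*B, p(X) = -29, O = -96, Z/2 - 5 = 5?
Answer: 700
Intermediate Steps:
Z = 20 (Z = 10 + 2*5 = 10 + 10 = 20)
D(n, B) = 20*B + B*n (D(n, B) = B*n + 20*B = 20*B + B*n)
I = 729 (I = (31 - 4)**2 = 27**2 = 729)
p(O) + I = -29 + 729 = 700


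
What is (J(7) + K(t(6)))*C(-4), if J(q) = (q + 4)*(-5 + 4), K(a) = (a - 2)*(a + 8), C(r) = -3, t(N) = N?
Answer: -135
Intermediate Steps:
K(a) = (-2 + a)*(8 + a)
J(q) = -4 - q (J(q) = (4 + q)*(-1) = -4 - q)
(J(7) + K(t(6)))*C(-4) = ((-4 - 1*7) + (-16 + 6**2 + 6*6))*(-3) = ((-4 - 7) + (-16 + 36 + 36))*(-3) = (-11 + 56)*(-3) = 45*(-3) = -135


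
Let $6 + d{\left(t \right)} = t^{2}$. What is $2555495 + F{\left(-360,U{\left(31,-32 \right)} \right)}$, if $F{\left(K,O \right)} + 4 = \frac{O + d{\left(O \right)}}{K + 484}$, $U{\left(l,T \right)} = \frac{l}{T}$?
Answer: $\frac{324486019041}{126976} \approx 2.5555 \cdot 10^{6}$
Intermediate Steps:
$d{\left(t \right)} = -6 + t^{2}$
$F{\left(K,O \right)} = -4 + \frac{-6 + O + O^{2}}{484 + K}$ ($F{\left(K,O \right)} = -4 + \frac{O + \left(-6 + O^{2}\right)}{K + 484} = -4 + \frac{-6 + O + O^{2}}{484 + K}$)
$2555495 + F{\left(-360,U{\left(31,-32 \right)} \right)} = 2555495 + \frac{-1942 + \frac{31}{-32} + \left(\frac{31}{-32}\right)^{2} - -1440}{484 - 360} = 2555495 + \frac{-1942 + 31 \left(- \frac{1}{32}\right) + \left(31 \left(- \frac{1}{32}\right)\right)^{2} + 1440}{124} = 2555495 + \frac{-1942 - \frac{31}{32} + \left(- \frac{31}{32}\right)^{2} + 1440}{124} = 2555495 + \frac{-1942 - \frac{31}{32} + \frac{961}{1024} + 1440}{124} = 2555495 + \frac{1}{124} \left(- \frac{514079}{1024}\right) = 2555495 - \frac{514079}{126976} = \frac{324486019041}{126976}$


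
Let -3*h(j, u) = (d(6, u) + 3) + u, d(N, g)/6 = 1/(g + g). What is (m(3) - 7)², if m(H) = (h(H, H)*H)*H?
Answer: 784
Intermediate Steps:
d(N, g) = 3/g (d(N, g) = 6/(g + g) = 6/((2*g)) = 6*(1/(2*g)) = 3/g)
h(j, u) = -1 - 1/u - u/3 (h(j, u) = -((3/u + 3) + u)/3 = -((3 + 3/u) + u)/3 = -(3 + u + 3/u)/3 = -1 - 1/u - u/3)
m(H) = H²*(-1 - 1/H - H/3) (m(H) = ((-1 - 1/H - H/3)*H)*H = (H*(-1 - 1/H - H/3))*H = H²*(-1 - 1/H - H/3))
(m(3) - 7)² = (-⅓*3*(3 + 3*(3 + 3)) - 7)² = (-⅓*3*(3 + 3*6) - 7)² = (-⅓*3*(3 + 18) - 7)² = (-⅓*3*21 - 7)² = (-21 - 7)² = (-28)² = 784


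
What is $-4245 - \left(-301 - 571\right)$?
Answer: $-3373$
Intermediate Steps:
$-4245 - \left(-301 - 571\right) = -4245 - -872 = -4245 + 872 = -3373$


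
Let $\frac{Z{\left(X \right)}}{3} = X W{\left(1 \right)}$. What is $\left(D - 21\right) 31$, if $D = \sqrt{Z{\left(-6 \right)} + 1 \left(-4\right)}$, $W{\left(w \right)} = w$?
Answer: $-651 + 31 i \sqrt{22} \approx -651.0 + 145.4 i$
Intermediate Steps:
$Z{\left(X \right)} = 3 X$ ($Z{\left(X \right)} = 3 X 1 = 3 X$)
$D = i \sqrt{22}$ ($D = \sqrt{3 \left(-6\right) + 1 \left(-4\right)} = \sqrt{-18 - 4} = \sqrt{-22} = i \sqrt{22} \approx 4.6904 i$)
$\left(D - 21\right) 31 = \left(i \sqrt{22} - 21\right) 31 = \left(-21 + i \sqrt{22}\right) 31 = -651 + 31 i \sqrt{22}$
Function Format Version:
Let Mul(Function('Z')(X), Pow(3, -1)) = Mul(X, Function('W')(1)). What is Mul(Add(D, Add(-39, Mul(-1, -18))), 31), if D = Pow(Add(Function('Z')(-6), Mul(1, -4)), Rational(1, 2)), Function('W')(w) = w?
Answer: Add(-651, Mul(31, I, Pow(22, Rational(1, 2)))) ≈ Add(-651.00, Mul(145.40, I))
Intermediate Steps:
Function('Z')(X) = Mul(3, X) (Function('Z')(X) = Mul(3, Mul(X, 1)) = Mul(3, X))
D = Mul(I, Pow(22, Rational(1, 2))) (D = Pow(Add(Mul(3, -6), Mul(1, -4)), Rational(1, 2)) = Pow(Add(-18, -4), Rational(1, 2)) = Pow(-22, Rational(1, 2)) = Mul(I, Pow(22, Rational(1, 2))) ≈ Mul(4.6904, I))
Mul(Add(D, Add(-39, Mul(-1, -18))), 31) = Mul(Add(Mul(I, Pow(22, Rational(1, 2))), Add(-39, Mul(-1, -18))), 31) = Mul(Add(Mul(I, Pow(22, Rational(1, 2))), Add(-39, 18)), 31) = Mul(Add(Mul(I, Pow(22, Rational(1, 2))), -21), 31) = Mul(Add(-21, Mul(I, Pow(22, Rational(1, 2)))), 31) = Add(-651, Mul(31, I, Pow(22, Rational(1, 2))))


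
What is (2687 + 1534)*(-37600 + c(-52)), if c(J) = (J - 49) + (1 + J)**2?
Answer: -148157100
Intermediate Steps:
c(J) = -49 + J + (1 + J)**2 (c(J) = (-49 + J) + (1 + J)**2 = -49 + J + (1 + J)**2)
(2687 + 1534)*(-37600 + c(-52)) = (2687 + 1534)*(-37600 + (-49 - 52 + (1 - 52)**2)) = 4221*(-37600 + (-49 - 52 + (-51)**2)) = 4221*(-37600 + (-49 - 52 + 2601)) = 4221*(-37600 + 2500) = 4221*(-35100) = -148157100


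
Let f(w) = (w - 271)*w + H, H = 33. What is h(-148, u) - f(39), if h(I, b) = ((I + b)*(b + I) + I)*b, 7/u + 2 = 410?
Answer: 637619785879/67917312 ≈ 9388.2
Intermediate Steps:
u = 7/408 (u = 7/(-2 + 410) = 7/408 ≈ 0.017157)
h(I, b) = b*(I + (I + b)**2) (h(I, b) = ((I + b)*(I + b) + I)*b = ((I + b)**2 + I)*b = (I + (I + b)**2)*b = b*(I + (I + b)**2))
f(w) = 33 + w*(-271 + w) (f(w) = (w - 271)*w + 33 = (-271 + w)*w + 33 = w*(-271 + w) + 33 = 33 + w*(-271 + w))
h(-148, u) - f(39) = 7*(-148 + (-148 + 7/408)**2)/408 - (33 + 39**2 - 271*39) = 7*(-148 + (-60377/408)**2)/408 - (33 + 1521 - 10569) = 7*(-148 + 3645382129/166464)/408 - 1*(-9015) = (7/408)*(3620745457/166464) + 9015 = 25345218199/67917312 + 9015 = 637619785879/67917312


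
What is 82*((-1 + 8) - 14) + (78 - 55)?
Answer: -551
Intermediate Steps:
82*((-1 + 8) - 14) + (78 - 55) = 82*(7 - 14) + 23 = 82*(-7) + 23 = -574 + 23 = -551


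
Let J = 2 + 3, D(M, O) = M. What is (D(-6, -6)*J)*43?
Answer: -1290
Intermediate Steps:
J = 5
(D(-6, -6)*J)*43 = -6*5*43 = -30*43 = -1290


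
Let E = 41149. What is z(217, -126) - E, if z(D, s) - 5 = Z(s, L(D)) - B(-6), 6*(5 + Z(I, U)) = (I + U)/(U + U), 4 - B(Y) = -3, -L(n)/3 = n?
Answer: -15309995/372 ≈ -41156.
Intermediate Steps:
L(n) = -3*n
B(Y) = 7 (B(Y) = 4 - 1*(-3) = 4 + 3 = 7)
Z(I, U) = -5 + (I + U)/(12*U) (Z(I, U) = -5 + ((I + U)/(U + U))/6 = -5 + ((I + U)/((2*U)))/6 = -5 + ((I + U)*(1/(2*U)))/6 = -5 + ((I + U)/(2*U))/6 = -5 + (I + U)/(12*U))
z(D, s) = -2 - (s + 177*D)/(36*D) (z(D, s) = 5 + ((s - (-177)*D)/(12*((-3*D))) - 1*7) = 5 + ((-1/(3*D))*(s + 177*D)/12 - 7) = 5 + (-(s + 177*D)/(36*D) - 7) = 5 + (-7 - (s + 177*D)/(36*D)) = -2 - (s + 177*D)/(36*D))
z(217, -126) - E = (1/36)*(-1*(-126) - 249*217)/217 - 1*41149 = (1/36)*(1/217)*(126 - 54033) - 41149 = (1/36)*(1/217)*(-53907) - 41149 = -2567/372 - 41149 = -15309995/372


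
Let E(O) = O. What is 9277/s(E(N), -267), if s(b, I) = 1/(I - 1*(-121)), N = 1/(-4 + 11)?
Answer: -1354442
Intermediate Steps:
N = ⅐ (N = 1/7 = ⅐ ≈ 0.14286)
s(b, I) = 1/(121 + I) (s(b, I) = 1/(I + 121) = 1/(121 + I))
9277/s(E(N), -267) = 9277/(1/(121 - 267)) = 9277/(1/(-146)) = 9277/(-1/146) = 9277*(-146) = -1354442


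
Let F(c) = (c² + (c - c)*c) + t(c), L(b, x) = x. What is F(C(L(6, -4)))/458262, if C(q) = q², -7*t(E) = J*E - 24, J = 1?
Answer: 100/178213 ≈ 0.00056113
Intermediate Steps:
t(E) = 24/7 - E/7 (t(E) = -(1*E - 24)/7 = -(E - 24)/7 = -(-24 + E)/7 = 24/7 - E/7)
F(c) = 24/7 + c² - c/7 (F(c) = (c² + (c - c)*c) + (24/7 - c/7) = (c² + 0*c) + (24/7 - c/7) = (c² + 0) + (24/7 - c/7) = c² + (24/7 - c/7) = 24/7 + c² - c/7)
F(C(L(6, -4)))/458262 = (24/7 + ((-4)²)² - ⅐*(-4)²)/458262 = (24/7 + 16² - ⅐*16)*(1/458262) = (24/7 + 256 - 16/7)*(1/458262) = (1800/7)*(1/458262) = 100/178213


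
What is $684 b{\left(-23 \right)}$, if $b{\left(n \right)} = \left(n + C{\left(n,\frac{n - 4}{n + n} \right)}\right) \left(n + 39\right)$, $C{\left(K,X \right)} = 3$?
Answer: $-218880$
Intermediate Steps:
$b{\left(n \right)} = \left(3 + n\right) \left(39 + n\right)$ ($b{\left(n \right)} = \left(n + 3\right) \left(n + 39\right) = \left(3 + n\right) \left(39 + n\right)$)
$684 b{\left(-23 \right)} = 684 \left(117 + \left(-23\right)^{2} + 42 \left(-23\right)\right) = 684 \left(117 + 529 - 966\right) = 684 \left(-320\right) = -218880$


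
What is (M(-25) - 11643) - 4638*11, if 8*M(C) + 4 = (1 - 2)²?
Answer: -501291/8 ≈ -62661.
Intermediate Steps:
M(C) = -3/8 (M(C) = -½ + (1 - 2)²/8 = -½ + (⅛)*(-1)² = -½ + (⅛)*1 = -½ + ⅛ = -3/8)
(M(-25) - 11643) - 4638*11 = (-3/8 - 11643) - 4638*11 = -93147/8 - 773*66 = -93147/8 - 51018 = -501291/8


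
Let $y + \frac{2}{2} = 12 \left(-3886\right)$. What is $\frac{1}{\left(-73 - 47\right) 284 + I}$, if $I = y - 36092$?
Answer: $- \frac{1}{116805} \approx -8.5613 \cdot 10^{-6}$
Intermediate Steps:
$y = -46633$ ($y = -1 + 12 \left(-3886\right) = -1 - 46632 = -46633$)
$I = -82725$ ($I = -46633 - 36092 = -82725$)
$\frac{1}{\left(-73 - 47\right) 284 + I} = \frac{1}{\left(-73 - 47\right) 284 - 82725} = \frac{1}{\left(-120\right) 284 - 82725} = \frac{1}{-34080 - 82725} = \frac{1}{-116805} = - \frac{1}{116805}$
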